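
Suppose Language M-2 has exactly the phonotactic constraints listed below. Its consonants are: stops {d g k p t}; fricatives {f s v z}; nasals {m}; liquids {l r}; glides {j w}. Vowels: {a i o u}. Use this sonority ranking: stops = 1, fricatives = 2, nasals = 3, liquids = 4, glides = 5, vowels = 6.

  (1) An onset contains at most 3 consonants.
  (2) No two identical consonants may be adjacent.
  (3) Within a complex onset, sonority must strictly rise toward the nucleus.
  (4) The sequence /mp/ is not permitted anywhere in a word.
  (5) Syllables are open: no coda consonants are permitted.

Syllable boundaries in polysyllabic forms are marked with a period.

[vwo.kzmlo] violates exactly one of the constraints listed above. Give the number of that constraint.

[vwo.kzmlo]: syllable 2 onset /kzml/ has 4 consonants (> 3).
This is a violation of constraint 1: "An onset contains at most 3 consonants."
The remaining constraints (2, 3, 4, 5) are satisfied.

1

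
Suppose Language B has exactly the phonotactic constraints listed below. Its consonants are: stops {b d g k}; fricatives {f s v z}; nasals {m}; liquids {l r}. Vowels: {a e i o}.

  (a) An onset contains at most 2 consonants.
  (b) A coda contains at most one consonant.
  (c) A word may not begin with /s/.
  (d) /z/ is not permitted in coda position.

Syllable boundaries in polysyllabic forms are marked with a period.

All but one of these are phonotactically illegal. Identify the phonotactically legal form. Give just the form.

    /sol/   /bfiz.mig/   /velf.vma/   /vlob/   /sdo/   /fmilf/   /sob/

/sol/ — violates constraint (c): word begins with /s/ → phonotactically illegal
/bfiz.mig/ — violates constraint (d): syllable 1 coda contains /z/ → phonotactically illegal
/velf.vma/ — violates constraint (b): syllable 1 coda /lf/ has 2 consonants (> 1) → phonotactically illegal
/vlob/ — σ1 onset /vl/ (2C), coda /b/ ok → phonotactically legal
/sdo/ — violates constraint (c): word begins with /s/ → phonotactically illegal
/fmilf/ — violates constraint (b): syllable 1 coda /lf/ has 2 consonants (> 1) → phonotactically illegal
/sob/ — violates constraint (c): word begins with /s/ → phonotactically illegal

/vlob/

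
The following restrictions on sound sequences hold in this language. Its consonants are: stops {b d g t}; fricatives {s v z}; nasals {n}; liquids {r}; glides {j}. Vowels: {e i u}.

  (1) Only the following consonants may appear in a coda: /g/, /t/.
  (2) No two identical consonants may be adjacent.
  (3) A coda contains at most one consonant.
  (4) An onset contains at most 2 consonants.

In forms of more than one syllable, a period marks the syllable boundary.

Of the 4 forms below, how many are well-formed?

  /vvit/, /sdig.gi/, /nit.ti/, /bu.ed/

/vvit/ — violates constraint 2: adjacent identical consonants /vv/ → ill-formed
/sdig.gi/ — violates constraint 2: adjacent identical consonants /gg/ → ill-formed
/nit.ti/ — violates constraint 2: adjacent identical consonants /tt/ → ill-formed
/bu.ed/ — violates constraint 1: syllable 2 coda contains /d/, which is not a licensed coda consonant → ill-formed
No form is well-formed → 0.

0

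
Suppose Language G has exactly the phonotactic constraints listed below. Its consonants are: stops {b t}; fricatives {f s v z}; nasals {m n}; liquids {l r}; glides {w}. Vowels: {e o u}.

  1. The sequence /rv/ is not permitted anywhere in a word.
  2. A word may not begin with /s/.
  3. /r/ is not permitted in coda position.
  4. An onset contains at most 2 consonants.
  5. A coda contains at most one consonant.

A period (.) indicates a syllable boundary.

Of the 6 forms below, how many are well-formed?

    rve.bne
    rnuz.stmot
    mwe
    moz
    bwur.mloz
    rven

2

rve.bne — violates constraint 1: contains banned sequence /rv/ → ill-formed
rnuz.stmot — violates constraint 4: syllable 2 onset /stm/ has 3 consonants (> 2) → ill-formed
mwe — σ1 onset /mw/ (2C), coda /∅/ ok → well-formed
moz — σ1 onset /m/, coda /z/ ok → well-formed
bwur.mloz — violates constraint 3: syllable 1 coda contains /r/ → ill-formed
rven — violates constraint 1: contains banned sequence /rv/ → ill-formed
Well-formed: mwe, moz → 2.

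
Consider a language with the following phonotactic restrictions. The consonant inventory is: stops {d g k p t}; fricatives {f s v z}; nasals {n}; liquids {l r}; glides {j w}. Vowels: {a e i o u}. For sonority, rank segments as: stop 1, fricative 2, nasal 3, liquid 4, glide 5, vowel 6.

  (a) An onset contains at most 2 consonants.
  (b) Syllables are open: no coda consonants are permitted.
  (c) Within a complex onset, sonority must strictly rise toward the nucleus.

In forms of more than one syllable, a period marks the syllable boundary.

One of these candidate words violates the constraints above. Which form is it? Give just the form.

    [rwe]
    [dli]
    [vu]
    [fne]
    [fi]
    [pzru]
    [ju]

[pzru]

[rwe] — σ1 onset /rw/ (4→5 rises), coda /∅/ ok → licit
[dli] — σ1 onset /dl/ (1→4 rises), coda /∅/ ok → licit
[vu] — σ1 onset /v/, coda /∅/ ok → licit
[fne] — σ1 onset /fn/ (2→3 rises), coda /∅/ ok → licit
[fi] — σ1 onset /f/, coda /∅/ ok → licit
[pzru] — violates constraint (a): syllable 1 onset /pzr/ has 3 consonants (> 2) → illicit
[ju] — σ1 onset /j/, coda /∅/ ok → licit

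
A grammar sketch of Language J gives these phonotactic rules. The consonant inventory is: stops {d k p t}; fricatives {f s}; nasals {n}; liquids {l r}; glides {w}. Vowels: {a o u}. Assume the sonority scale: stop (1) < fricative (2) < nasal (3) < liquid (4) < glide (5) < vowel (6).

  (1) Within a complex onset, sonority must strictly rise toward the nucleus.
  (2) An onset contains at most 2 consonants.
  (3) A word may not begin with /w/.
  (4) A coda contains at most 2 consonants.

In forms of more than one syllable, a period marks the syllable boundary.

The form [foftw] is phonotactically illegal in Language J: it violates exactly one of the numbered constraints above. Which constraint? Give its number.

[foftw]: syllable 1 coda /ftw/ has 3 consonants (> 2).
This is a violation of constraint 4: "A coda contains at most 2 consonants."
The remaining constraints (1, 2, 3) are satisfied.

4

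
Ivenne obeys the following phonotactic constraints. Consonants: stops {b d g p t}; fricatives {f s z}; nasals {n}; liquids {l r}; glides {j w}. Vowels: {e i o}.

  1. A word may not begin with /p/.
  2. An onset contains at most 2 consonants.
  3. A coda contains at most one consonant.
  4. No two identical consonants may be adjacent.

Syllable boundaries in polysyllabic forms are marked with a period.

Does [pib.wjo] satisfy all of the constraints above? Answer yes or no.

no

[pib.wjo] — violates constraint 1: word begins with /p/ → not permitted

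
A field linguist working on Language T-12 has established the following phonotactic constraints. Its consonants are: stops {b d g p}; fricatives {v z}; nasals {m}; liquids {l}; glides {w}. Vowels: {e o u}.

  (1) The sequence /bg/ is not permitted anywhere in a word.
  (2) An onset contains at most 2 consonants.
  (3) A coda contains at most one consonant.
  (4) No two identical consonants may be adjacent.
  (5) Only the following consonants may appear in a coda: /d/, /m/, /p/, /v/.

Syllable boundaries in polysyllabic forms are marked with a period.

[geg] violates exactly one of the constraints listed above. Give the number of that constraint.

5

[geg]: syllable 1 coda contains /g/, which is not a licensed coda consonant.
This is a violation of constraint 5: "Only the following consonants may appear in a coda: /d/, /m/, /p/, /v/."
The remaining constraints (1, 2, 3, 4) are satisfied.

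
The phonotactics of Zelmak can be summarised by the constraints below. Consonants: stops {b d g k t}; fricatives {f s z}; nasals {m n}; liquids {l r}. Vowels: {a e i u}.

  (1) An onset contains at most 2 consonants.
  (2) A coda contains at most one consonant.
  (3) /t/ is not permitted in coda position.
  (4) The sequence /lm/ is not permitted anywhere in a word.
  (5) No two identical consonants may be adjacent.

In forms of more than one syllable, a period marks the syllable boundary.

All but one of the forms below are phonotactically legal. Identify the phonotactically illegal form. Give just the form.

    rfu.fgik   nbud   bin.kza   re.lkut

rfu.fgik — σ1 onset /rf/ (2C), coda /∅/ ok; σ2 onset /fg/ (2C), coda /k/ ok → phonotactically legal
nbud — σ1 onset /nb/ (2C), coda /d/ ok → phonotactically legal
bin.kza — σ1 onset /b/, coda /n/ ok; σ2 onset /kz/ (2C), coda /∅/ ok → phonotactically legal
re.lkut — violates constraint 3: syllable 2 coda contains /t/ → phonotactically illegal

re.lkut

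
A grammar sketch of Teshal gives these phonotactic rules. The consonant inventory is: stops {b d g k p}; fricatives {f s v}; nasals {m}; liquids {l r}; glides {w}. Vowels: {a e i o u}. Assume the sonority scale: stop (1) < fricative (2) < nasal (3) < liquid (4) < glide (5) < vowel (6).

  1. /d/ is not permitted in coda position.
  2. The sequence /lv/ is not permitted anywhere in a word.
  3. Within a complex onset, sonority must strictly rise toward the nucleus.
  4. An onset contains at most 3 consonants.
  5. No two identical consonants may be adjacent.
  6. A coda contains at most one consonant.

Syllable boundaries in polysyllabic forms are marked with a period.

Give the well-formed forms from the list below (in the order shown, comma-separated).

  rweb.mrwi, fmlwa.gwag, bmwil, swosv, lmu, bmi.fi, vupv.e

rweb.mrwi, bmwil, bmi.fi

rweb.mrwi — σ1 onset /rw/ (4→5 rises), coda /b/ ok; σ2 onset /mrw/ (3→4→5 rises), coda /∅/ ok → well-formed
fmlwa.gwag — violates constraint 4: syllable 1 onset /fmlw/ has 4 consonants (> 3) → ill-formed
bmwil — σ1 onset /bmw/ (1→3→5 rises), coda /l/ ok → well-formed
swosv — violates constraint 6: syllable 1 coda /sv/ has 2 consonants (> 1) → ill-formed
lmu — violates constraint 3: syllable 1 onset /lm/: /l/ (liquid, 4) → /m/ (nasal, 3) does not rise → ill-formed
bmi.fi — σ1 onset /bm/ (1→3 rises), coda /∅/ ok; σ2 onset /f/, coda /∅/ ok → well-formed
vupv.e — violates constraint 6: syllable 1 coda /pv/ has 2 consonants (> 1) → ill-formed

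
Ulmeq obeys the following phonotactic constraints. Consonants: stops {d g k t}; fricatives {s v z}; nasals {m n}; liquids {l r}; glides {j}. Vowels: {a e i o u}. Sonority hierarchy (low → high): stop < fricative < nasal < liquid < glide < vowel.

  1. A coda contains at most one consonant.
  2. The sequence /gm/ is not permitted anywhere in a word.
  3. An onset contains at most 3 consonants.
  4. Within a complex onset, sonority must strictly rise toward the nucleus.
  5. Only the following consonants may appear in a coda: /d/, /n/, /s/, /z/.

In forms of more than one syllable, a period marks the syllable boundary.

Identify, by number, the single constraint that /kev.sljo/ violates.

/kev.sljo/: syllable 1 coda contains /v/, which is not a licensed coda consonant.
This is a violation of constraint 5: "Only the following consonants may appear in a coda: /d/, /n/, /s/, /z/."
The remaining constraints (1, 2, 3, 4) are satisfied.

5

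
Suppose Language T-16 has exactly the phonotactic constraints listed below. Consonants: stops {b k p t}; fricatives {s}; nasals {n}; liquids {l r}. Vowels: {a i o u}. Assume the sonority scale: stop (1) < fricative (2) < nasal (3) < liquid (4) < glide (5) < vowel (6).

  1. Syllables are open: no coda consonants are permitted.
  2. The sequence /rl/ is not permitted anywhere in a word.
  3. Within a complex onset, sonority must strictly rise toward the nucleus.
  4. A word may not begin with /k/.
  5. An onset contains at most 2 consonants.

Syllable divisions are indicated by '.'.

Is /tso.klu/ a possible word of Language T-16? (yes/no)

yes

/tso.klu/ — σ1 onset /ts/ (1→2 rises), coda /∅/ ok; σ2 onset /kl/ (1→4 rises), coda /∅/ ok → permitted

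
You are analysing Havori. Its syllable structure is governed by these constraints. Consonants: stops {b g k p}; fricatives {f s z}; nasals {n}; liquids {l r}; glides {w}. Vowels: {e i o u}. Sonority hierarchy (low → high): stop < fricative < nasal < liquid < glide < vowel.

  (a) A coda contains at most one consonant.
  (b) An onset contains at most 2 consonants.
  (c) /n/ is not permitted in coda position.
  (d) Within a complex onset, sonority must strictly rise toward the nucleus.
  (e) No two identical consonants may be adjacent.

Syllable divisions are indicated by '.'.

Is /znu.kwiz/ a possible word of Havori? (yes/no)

yes

/znu.kwiz/ — σ1 onset /zn/ (2→3 rises), coda /∅/ ok; σ2 onset /kw/ (1→5 rises), coda /z/ ok → permitted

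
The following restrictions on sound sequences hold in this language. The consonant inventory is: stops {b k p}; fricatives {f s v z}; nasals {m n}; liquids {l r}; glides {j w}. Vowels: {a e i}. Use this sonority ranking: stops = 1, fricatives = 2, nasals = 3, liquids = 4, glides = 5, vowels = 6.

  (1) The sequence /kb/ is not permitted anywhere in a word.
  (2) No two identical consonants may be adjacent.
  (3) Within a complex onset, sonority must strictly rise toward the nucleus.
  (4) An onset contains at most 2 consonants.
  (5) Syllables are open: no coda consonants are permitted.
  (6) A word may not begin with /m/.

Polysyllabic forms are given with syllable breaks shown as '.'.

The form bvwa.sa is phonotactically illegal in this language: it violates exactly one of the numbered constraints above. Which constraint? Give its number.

4

bvwa.sa: syllable 1 onset /bvw/ has 3 consonants (> 2).
This is a violation of constraint 4: "An onset contains at most 2 consonants."
The remaining constraints (1, 2, 3, 5, 6) are satisfied.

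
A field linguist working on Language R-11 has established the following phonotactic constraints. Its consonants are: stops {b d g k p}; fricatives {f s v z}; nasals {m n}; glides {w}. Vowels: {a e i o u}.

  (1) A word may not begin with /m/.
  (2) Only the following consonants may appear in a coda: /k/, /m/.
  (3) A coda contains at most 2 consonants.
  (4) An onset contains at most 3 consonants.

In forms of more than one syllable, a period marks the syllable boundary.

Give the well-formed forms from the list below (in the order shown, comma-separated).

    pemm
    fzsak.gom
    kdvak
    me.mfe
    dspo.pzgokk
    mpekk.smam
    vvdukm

pemm, fzsak.gom, kdvak, dspo.pzgokk, vvdukm

pemm — σ1 onset /p/, coda /mm/ (2C) ok → well-formed
fzsak.gom — σ1 onset /fzs/ (3C), coda /k/ ok; σ2 onset /g/, coda /m/ ok → well-formed
kdvak — σ1 onset /kdv/ (3C), coda /k/ ok → well-formed
me.mfe — violates constraint 1: word begins with /m/ → ill-formed
dspo.pzgokk — σ1 onset /dsp/ (3C), coda /∅/ ok; σ2 onset /pzg/ (3C), coda /kk/ (2C) ok → well-formed
mpekk.smam — violates constraint 1: word begins with /m/ → ill-formed
vvdukm — σ1 onset /vvd/ (3C), coda /km/ (2C) ok → well-formed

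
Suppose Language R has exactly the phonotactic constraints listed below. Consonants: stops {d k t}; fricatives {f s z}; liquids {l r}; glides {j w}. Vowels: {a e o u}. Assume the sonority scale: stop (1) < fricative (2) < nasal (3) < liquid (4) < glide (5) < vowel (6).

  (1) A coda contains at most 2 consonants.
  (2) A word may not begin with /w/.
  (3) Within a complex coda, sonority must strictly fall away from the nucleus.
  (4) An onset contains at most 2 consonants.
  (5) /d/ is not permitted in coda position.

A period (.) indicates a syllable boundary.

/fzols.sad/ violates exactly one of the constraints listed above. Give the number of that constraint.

/fzols.sad/: syllable 2 coda contains /d/.
This is a violation of constraint 5: "/d/ is not permitted in coda position."
The remaining constraints (1, 2, 3, 4) are satisfied.

5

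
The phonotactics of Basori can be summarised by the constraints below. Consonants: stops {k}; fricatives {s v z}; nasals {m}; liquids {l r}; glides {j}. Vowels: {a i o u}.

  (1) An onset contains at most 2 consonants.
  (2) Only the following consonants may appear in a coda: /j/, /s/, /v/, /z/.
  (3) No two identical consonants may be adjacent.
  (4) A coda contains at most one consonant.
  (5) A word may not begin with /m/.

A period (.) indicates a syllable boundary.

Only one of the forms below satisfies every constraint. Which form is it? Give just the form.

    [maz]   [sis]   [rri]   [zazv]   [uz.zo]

[maz] — violates constraint 5: word begins with /m/ → phonotactically illegal
[sis] — σ1 onset /s/, coda /s/ ok → phonotactically legal
[rri] — violates constraint 3: adjacent identical consonants /rr/ → phonotactically illegal
[zazv] — violates constraint 4: syllable 1 coda /zv/ has 2 consonants (> 1) → phonotactically illegal
[uz.zo] — violates constraint 3: adjacent identical consonants /zz/ → phonotactically illegal

[sis]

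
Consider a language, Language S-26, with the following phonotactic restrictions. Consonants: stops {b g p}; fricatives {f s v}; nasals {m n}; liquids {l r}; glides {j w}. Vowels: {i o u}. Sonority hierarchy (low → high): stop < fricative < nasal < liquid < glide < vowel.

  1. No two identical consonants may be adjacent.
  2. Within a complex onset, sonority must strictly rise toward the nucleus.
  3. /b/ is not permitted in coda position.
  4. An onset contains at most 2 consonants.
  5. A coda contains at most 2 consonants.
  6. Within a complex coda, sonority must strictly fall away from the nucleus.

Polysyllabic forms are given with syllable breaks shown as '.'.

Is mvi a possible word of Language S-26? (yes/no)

no

mvi — violates constraint 2: syllable 1 onset /mv/: /m/ (nasal, 3) → /v/ (fricative, 2) does not rise → not permitted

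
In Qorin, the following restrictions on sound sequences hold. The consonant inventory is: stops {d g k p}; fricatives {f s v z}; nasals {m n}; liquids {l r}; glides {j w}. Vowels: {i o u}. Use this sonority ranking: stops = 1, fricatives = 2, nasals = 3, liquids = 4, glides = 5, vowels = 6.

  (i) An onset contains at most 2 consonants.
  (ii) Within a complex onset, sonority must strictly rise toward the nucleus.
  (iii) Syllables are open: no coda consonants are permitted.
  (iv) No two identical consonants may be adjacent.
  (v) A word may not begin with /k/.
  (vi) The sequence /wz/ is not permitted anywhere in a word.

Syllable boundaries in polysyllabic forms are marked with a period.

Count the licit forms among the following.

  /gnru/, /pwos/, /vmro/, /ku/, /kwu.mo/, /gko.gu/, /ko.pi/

/gnru/ — violates constraint (i): syllable 1 onset /gnr/ has 3 consonants (> 2) → illicit
/pwos/ — violates constraint (iii): syllable 1 coda /s/ has 1 consonant (> 0) → illicit
/vmro/ — violates constraint (i): syllable 1 onset /vmr/ has 3 consonants (> 2) → illicit
/ku/ — violates constraint (v): word begins with /k/ → illicit
/kwu.mo/ — violates constraint (v): word begins with /k/ → illicit
/gko.gu/ — violates constraint (ii): syllable 1 onset /gk/: /g/ (stop, 1) → /k/ (stop, 1) does not rise → illicit
/ko.pi/ — violates constraint (v): word begins with /k/ → illicit
No form is licit → 0.

0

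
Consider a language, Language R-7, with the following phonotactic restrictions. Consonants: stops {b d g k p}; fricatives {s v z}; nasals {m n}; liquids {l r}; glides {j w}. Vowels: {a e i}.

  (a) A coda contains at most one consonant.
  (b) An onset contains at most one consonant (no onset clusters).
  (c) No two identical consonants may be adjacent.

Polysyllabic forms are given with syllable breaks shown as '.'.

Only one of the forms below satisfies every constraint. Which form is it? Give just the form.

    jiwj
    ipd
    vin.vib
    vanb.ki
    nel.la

jiwj — violates constraint (a): syllable 1 coda /wj/ has 2 consonants (> 1) → phonotactically illegal
ipd — violates constraint (a): syllable 1 coda /pd/ has 2 consonants (> 1) → phonotactically illegal
vin.vib — σ1 onset /v/, coda /n/ ok; σ2 onset /v/, coda /b/ ok → phonotactically legal
vanb.ki — violates constraint (a): syllable 1 coda /nb/ has 2 consonants (> 1) → phonotactically illegal
nel.la — violates constraint (c): adjacent identical consonants /ll/ → phonotactically illegal

vin.vib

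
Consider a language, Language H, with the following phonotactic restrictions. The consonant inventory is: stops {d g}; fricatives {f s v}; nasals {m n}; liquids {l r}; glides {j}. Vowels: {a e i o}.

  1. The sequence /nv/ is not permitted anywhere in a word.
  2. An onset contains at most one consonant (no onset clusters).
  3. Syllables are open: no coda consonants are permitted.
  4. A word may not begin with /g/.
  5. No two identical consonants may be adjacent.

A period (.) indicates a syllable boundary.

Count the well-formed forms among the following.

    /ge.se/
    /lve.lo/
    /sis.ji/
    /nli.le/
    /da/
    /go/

1

/ge.se/ — violates constraint 4: word begins with /g/ → ill-formed
/lve.lo/ — violates constraint 2: syllable 1 onset /lv/ has 2 consonants (> 1) → ill-formed
/sis.ji/ — violates constraint 3: syllable 1 coda /s/ has 1 consonant (> 0) → ill-formed
/nli.le/ — violates constraint 2: syllable 1 onset /nl/ has 2 consonants (> 1) → ill-formed
/da/ — σ1 onset /d/, coda /∅/ ok → well-formed
/go/ — violates constraint 4: word begins with /g/ → ill-formed
Well-formed: /da/ → 1.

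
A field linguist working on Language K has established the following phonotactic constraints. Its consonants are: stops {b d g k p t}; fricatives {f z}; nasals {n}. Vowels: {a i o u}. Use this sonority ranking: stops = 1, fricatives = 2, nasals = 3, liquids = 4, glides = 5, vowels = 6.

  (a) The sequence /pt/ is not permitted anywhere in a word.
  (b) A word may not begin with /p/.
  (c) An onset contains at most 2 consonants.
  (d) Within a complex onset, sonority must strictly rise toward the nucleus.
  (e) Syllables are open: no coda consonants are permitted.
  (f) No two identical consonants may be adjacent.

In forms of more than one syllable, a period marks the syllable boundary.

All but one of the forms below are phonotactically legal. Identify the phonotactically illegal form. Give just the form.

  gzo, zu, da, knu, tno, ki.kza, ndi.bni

gzo — σ1 onset /gz/ (1→2 rises), coda /∅/ ok → phonotactically legal
zu — σ1 onset /z/, coda /∅/ ok → phonotactically legal
da — σ1 onset /d/, coda /∅/ ok → phonotactically legal
knu — σ1 onset /kn/ (1→3 rises), coda /∅/ ok → phonotactically legal
tno — σ1 onset /tn/ (1→3 rises), coda /∅/ ok → phonotactically legal
ki.kza — σ1 onset /k/, coda /∅/ ok; σ2 onset /kz/ (1→2 rises), coda /∅/ ok → phonotactically legal
ndi.bni — violates constraint (d): syllable 1 onset /nd/: /n/ (nasal, 3) → /d/ (stop, 1) does not rise → phonotactically illegal

ndi.bni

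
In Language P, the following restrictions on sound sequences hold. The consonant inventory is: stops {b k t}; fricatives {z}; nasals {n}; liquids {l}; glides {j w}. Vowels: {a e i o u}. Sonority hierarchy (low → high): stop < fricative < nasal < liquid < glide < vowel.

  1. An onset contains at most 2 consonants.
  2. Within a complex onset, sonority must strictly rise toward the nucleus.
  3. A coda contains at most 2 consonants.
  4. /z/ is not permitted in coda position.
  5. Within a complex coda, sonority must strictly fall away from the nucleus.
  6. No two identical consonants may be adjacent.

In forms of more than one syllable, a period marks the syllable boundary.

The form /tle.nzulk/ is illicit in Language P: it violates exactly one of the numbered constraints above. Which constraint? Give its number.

2

/tle.nzulk/: syllable 2 onset /nz/: /n/ (nasal, 3) → /z/ (fricative, 2) does not rise.
This is a violation of constraint 2: "Within a complex onset, sonority must strictly rise toward the nucleus."
The remaining constraints (1, 3, 4, 5, 6) are satisfied.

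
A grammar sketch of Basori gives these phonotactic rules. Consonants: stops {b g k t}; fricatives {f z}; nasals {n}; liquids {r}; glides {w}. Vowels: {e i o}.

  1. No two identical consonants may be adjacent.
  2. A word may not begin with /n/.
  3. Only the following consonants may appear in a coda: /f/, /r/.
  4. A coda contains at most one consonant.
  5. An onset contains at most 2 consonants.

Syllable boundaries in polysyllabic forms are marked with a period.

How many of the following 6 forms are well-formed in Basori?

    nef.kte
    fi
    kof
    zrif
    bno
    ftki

nef.kte — violates constraint 2: word begins with /n/ → ill-formed
fi — σ1 onset /f/, coda /∅/ ok → well-formed
kof — σ1 onset /k/, coda /f/ ok → well-formed
zrif — σ1 onset /zr/ (2C), coda /f/ ok → well-formed
bno — σ1 onset /bn/ (2C), coda /∅/ ok → well-formed
ftki — violates constraint 5: syllable 1 onset /ftk/ has 3 consonants (> 2) → ill-formed
Well-formed: fi, kof, zrif, bno → 4.

4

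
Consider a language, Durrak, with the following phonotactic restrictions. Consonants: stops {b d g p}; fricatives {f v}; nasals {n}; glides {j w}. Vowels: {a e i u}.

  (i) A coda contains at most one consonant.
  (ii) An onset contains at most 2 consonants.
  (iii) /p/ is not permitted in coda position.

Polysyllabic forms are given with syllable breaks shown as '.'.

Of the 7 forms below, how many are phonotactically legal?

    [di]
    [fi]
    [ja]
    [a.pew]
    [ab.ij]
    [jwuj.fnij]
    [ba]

[di] — σ1 onset /d/, coda /∅/ ok → phonotactically legal
[fi] — σ1 onset /f/, coda /∅/ ok → phonotactically legal
[ja] — σ1 onset /j/, coda /∅/ ok → phonotactically legal
[a.pew] — σ1 onset /∅/, coda /∅/ ok; σ2 onset /p/, coda /w/ ok → phonotactically legal
[ab.ij] — σ1 onset /∅/, coda /b/ ok; σ2 onset /∅/, coda /j/ ok → phonotactically legal
[jwuj.fnij] — σ1 onset /jw/ (2C), coda /j/ ok; σ2 onset /fn/ (2C), coda /j/ ok → phonotactically legal
[ba] — σ1 onset /b/, coda /∅/ ok → phonotactically legal
Phonotactically legal: [di], [fi], [ja], [a.pew], [ab.ij], [jwuj.fnij], [ba] → 7.

7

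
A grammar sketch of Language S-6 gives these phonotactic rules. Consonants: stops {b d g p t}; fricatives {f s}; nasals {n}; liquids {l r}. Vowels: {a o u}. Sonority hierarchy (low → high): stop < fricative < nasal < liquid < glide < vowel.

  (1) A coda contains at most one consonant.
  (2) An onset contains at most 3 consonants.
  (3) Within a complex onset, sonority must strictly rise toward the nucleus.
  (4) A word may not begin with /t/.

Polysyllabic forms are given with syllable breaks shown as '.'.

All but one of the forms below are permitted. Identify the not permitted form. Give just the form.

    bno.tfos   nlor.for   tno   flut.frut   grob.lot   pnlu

bno.tfos — σ1 onset /bn/ (1→3 rises), coda /∅/ ok; σ2 onset /tf/ (1→2 rises), coda /s/ ok → permitted
nlor.for — σ1 onset /nl/ (3→4 rises), coda /r/ ok; σ2 onset /f/, coda /r/ ok → permitted
tno — violates constraint 4: word begins with /t/ → not permitted
flut.frut — σ1 onset /fl/ (2→4 rises), coda /t/ ok; σ2 onset /fr/ (2→4 rises), coda /t/ ok → permitted
grob.lot — σ1 onset /gr/ (1→4 rises), coda /b/ ok; σ2 onset /l/, coda /t/ ok → permitted
pnlu — σ1 onset /pnl/ (1→3→4 rises), coda /∅/ ok → permitted

tno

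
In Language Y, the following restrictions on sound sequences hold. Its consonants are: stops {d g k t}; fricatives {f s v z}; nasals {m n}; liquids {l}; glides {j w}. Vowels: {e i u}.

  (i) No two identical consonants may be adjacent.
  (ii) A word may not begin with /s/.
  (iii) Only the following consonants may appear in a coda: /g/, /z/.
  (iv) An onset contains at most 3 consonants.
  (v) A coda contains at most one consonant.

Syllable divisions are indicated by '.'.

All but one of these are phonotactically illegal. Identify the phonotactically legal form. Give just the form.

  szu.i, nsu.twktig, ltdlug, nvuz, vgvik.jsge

nvuz

szu.i — violates constraint (ii): word begins with /s/ → phonotactically illegal
nsu.twktig — violates constraint (iv): syllable 2 onset /twkt/ has 4 consonants (> 3) → phonotactically illegal
ltdlug — violates constraint (iv): syllable 1 onset /ltdl/ has 4 consonants (> 3) → phonotactically illegal
nvuz — σ1 onset /nv/ (2C), coda /z/ ok → phonotactically legal
vgvik.jsge — violates constraint (iii): syllable 1 coda contains /k/, which is not a licensed coda consonant → phonotactically illegal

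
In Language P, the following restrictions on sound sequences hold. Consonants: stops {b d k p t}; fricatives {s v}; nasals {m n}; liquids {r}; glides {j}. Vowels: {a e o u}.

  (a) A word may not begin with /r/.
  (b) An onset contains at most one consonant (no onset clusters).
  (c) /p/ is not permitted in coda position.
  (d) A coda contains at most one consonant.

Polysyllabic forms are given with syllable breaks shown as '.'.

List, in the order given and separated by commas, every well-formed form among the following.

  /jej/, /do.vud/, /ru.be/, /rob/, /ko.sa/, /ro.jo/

/jej/, /do.vud/, /ko.sa/

/jej/ — σ1 onset /j/, coda /j/ ok → well-formed
/do.vud/ — σ1 onset /d/, coda /∅/ ok; σ2 onset /v/, coda /d/ ok → well-formed
/ru.be/ — violates constraint (a): word begins with /r/ → ill-formed
/rob/ — violates constraint (a): word begins with /r/ → ill-formed
/ko.sa/ — σ1 onset /k/, coda /∅/ ok; σ2 onset /s/, coda /∅/ ok → well-formed
/ro.jo/ — violates constraint (a): word begins with /r/ → ill-formed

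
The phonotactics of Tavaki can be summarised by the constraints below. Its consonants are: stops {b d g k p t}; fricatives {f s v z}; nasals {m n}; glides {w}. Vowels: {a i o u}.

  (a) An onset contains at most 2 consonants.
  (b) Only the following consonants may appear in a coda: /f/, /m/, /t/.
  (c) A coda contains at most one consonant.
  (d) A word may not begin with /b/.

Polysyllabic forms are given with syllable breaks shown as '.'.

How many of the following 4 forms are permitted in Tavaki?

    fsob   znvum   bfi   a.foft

0

fsob — violates constraint (b): syllable 1 coda contains /b/, which is not a licensed coda consonant → not permitted
znvum — violates constraint (a): syllable 1 onset /znv/ has 3 consonants (> 2) → not permitted
bfi — violates constraint (d): word begins with /b/ → not permitted
a.foft — violates constraint (c): syllable 2 coda /ft/ has 2 consonants (> 1) → not permitted
No form is permitted → 0.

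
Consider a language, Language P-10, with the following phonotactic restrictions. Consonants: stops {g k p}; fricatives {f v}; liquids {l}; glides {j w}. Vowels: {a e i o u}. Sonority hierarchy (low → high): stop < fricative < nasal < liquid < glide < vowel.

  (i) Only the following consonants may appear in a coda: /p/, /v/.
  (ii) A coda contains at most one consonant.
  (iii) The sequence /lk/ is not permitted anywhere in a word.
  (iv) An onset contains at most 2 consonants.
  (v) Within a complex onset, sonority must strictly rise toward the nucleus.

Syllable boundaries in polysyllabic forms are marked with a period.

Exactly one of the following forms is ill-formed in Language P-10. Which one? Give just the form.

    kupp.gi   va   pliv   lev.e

kupp.gi — violates constraint (ii): syllable 1 coda /pp/ has 2 consonants (> 1) → ill-formed
va — σ1 onset /v/, coda /∅/ ok → well-formed
pliv — σ1 onset /pl/ (1→4 rises), coda /v/ ok → well-formed
lev.e — σ1 onset /l/, coda /v/ ok; σ2 onset /∅/, coda /∅/ ok → well-formed

kupp.gi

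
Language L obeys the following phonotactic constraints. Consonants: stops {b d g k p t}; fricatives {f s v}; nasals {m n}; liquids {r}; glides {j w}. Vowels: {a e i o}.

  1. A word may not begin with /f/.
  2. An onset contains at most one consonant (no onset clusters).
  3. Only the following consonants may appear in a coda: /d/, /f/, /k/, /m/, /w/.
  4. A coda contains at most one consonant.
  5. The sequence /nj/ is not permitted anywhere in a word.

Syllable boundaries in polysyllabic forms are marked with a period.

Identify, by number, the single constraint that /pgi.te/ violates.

/pgi.te/: syllable 1 onset /pg/ has 2 consonants (> 1).
This is a violation of constraint 2: "An onset contains at most one consonant (no onset clusters)."
The remaining constraints (1, 3, 4, 5) are satisfied.

2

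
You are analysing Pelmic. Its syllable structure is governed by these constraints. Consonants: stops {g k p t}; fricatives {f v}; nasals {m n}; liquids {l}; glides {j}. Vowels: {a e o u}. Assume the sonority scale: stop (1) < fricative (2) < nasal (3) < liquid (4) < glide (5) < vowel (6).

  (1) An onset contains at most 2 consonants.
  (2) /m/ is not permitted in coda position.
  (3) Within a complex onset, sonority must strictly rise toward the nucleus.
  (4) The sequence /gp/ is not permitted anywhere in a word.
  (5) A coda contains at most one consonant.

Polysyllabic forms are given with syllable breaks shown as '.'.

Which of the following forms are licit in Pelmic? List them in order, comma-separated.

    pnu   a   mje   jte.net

pnu, a, mje

pnu — σ1 onset /pn/ (1→3 rises), coda /∅/ ok → licit
a — σ1 onset /∅/, coda /∅/ ok → licit
mje — σ1 onset /mj/ (3→5 rises), coda /∅/ ok → licit
jte.net — violates constraint 3: syllable 1 onset /jt/: /j/ (glide, 5) → /t/ (stop, 1) does not rise → illicit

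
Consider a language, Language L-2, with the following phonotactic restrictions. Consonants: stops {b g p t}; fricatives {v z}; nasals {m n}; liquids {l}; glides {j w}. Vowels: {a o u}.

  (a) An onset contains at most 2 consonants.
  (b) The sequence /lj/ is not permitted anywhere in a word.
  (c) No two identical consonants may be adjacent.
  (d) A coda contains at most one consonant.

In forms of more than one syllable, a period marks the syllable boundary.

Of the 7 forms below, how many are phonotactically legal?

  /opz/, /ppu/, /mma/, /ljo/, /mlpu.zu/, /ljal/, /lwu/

1

/opz/ — violates constraint (d): syllable 1 coda /pz/ has 2 consonants (> 1) → phonotactically illegal
/ppu/ — violates constraint (c): adjacent identical consonants /pp/ → phonotactically illegal
/mma/ — violates constraint (c): adjacent identical consonants /mm/ → phonotactically illegal
/ljo/ — violates constraint (b): contains banned sequence /lj/ → phonotactically illegal
/mlpu.zu/ — violates constraint (a): syllable 1 onset /mlp/ has 3 consonants (> 2) → phonotactically illegal
/ljal/ — violates constraint (b): contains banned sequence /lj/ → phonotactically illegal
/lwu/ — σ1 onset /lw/ (2C), coda /∅/ ok → phonotactically legal
Phonotactically legal: /lwu/ → 1.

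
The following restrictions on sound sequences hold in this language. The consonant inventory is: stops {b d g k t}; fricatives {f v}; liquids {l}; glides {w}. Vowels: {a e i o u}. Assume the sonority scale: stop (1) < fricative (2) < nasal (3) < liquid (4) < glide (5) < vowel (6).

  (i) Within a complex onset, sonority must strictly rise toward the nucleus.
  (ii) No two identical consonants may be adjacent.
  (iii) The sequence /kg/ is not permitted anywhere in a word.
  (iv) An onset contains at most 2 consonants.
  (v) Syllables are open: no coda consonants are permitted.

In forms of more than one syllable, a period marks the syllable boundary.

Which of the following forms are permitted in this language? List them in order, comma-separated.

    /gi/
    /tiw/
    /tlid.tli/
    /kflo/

/gi/

/gi/ — σ1 onset /g/, coda /∅/ ok → permitted
/tiw/ — violates constraint (v): syllable 1 coda /w/ has 1 consonant (> 0) → not permitted
/tlid.tli/ — violates constraint (v): syllable 1 coda /d/ has 1 consonant (> 0) → not permitted
/kflo/ — violates constraint (iv): syllable 1 onset /kfl/ has 3 consonants (> 2) → not permitted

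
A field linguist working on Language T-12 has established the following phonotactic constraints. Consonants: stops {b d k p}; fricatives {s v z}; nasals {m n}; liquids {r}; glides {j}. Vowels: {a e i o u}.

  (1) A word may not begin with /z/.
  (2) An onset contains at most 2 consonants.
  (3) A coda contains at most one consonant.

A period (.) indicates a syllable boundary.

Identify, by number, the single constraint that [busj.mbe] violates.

[busj.mbe]: syllable 1 coda /sj/ has 2 consonants (> 1).
This is a violation of constraint 3: "A coda contains at most one consonant."
The remaining constraints (1, 2) are satisfied.

3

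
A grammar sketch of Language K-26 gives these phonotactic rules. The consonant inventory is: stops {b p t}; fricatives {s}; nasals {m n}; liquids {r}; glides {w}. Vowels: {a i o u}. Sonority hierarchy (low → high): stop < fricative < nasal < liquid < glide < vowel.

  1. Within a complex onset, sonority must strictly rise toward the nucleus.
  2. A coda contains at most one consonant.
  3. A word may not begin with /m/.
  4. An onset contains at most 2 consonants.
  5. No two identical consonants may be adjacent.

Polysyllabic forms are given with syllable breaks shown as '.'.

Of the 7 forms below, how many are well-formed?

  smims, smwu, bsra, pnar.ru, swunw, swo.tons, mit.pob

smims — violates constraint 2: syllable 1 coda /ms/ has 2 consonants (> 1) → ill-formed
smwu — violates constraint 4: syllable 1 onset /smw/ has 3 consonants (> 2) → ill-formed
bsra — violates constraint 4: syllable 1 onset /bsr/ has 3 consonants (> 2) → ill-formed
pnar.ru — violates constraint 5: adjacent identical consonants /rr/ → ill-formed
swunw — violates constraint 2: syllable 1 coda /nw/ has 2 consonants (> 1) → ill-formed
swo.tons — violates constraint 2: syllable 2 coda /ns/ has 2 consonants (> 1) → ill-formed
mit.pob — violates constraint 3: word begins with /m/ → ill-formed
No form is well-formed → 0.

0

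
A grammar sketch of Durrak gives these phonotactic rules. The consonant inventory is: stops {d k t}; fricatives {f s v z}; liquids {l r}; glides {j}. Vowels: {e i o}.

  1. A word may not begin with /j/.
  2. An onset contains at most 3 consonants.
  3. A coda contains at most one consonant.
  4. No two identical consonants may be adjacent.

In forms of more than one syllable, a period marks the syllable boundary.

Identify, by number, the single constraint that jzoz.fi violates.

1

jzoz.fi: word begins with /j/.
This is a violation of constraint 1: "A word may not begin with /j/."
The remaining constraints (2, 3, 4) are satisfied.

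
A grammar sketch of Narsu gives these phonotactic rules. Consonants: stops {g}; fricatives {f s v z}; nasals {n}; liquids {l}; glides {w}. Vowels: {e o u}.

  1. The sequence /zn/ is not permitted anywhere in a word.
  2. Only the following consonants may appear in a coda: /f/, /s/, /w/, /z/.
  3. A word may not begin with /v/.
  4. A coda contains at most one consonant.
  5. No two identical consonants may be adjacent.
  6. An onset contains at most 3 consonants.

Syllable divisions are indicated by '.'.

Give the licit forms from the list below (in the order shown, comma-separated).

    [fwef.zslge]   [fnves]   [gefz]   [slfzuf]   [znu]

[fnves]

[fwef.zslge] — violates constraint 6: syllable 2 onset /zslg/ has 4 consonants (> 3) → illicit
[fnves] — σ1 onset /fnv/ (3C), coda /s/ ok → licit
[gefz] — violates constraint 4: syllable 1 coda /fz/ has 2 consonants (> 1) → illicit
[slfzuf] — violates constraint 6: syllable 1 onset /slfz/ has 4 consonants (> 3) → illicit
[znu] — violates constraint 1: contains banned sequence /zn/ → illicit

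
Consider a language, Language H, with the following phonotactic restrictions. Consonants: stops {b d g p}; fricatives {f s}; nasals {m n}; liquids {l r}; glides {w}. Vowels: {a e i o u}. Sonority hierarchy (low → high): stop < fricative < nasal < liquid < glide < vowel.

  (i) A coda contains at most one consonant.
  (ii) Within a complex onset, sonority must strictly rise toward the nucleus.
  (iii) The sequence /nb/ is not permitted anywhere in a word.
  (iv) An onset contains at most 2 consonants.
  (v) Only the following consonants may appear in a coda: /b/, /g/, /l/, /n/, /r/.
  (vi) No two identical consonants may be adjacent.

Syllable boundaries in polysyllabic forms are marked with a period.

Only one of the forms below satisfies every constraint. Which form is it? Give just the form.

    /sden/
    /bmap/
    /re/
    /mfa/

/sden/ — violates constraint (ii): syllable 1 onset /sd/: /s/ (fricative, 2) → /d/ (stop, 1) does not rise → phonotactically illegal
/bmap/ — violates constraint (v): syllable 1 coda contains /p/, which is not a licensed coda consonant → phonotactically illegal
/re/ — σ1 onset /r/, coda /∅/ ok → phonotactically legal
/mfa/ — violates constraint (ii): syllable 1 onset /mf/: /m/ (nasal, 3) → /f/ (fricative, 2) does not rise → phonotactically illegal

/re/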